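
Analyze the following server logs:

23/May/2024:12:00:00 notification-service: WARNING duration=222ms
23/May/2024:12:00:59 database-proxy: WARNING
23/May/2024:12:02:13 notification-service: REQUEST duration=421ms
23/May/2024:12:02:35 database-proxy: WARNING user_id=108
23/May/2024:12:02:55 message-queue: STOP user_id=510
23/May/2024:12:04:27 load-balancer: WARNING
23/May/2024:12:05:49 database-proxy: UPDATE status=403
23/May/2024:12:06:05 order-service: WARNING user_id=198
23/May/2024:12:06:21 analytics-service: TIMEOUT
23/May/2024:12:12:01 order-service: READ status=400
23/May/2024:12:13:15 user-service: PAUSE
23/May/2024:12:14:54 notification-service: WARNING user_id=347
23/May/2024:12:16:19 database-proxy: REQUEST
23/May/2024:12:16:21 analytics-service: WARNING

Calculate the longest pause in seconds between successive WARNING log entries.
529

To find the longest gap:

1. Extract all WARNING events in chronological order
2. Calculate time differences between consecutive events
3. Find the maximum difference
4. Longest gap: 529 seconds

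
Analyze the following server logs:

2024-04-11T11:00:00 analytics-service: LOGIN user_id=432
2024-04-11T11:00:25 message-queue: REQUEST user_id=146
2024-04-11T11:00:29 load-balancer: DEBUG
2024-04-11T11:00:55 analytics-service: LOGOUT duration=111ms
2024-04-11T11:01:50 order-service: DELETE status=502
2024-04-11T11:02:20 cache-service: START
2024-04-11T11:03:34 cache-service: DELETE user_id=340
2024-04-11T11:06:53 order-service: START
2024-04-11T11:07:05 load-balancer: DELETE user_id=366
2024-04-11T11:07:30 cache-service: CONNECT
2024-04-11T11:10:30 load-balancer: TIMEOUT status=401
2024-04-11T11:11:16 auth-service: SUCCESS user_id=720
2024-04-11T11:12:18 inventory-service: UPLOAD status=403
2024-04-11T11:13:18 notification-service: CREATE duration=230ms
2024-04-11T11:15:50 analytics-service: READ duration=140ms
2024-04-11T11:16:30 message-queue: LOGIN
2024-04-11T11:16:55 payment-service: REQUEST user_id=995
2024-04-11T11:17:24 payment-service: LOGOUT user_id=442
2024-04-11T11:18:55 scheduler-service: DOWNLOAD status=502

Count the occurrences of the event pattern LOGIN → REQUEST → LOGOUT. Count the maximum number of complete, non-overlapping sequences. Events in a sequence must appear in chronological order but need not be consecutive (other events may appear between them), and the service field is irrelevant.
2

To count sequences:

1. Look for pattern: LOGIN → REQUEST → LOGOUT
2. Greedily scan the log in chronological order, matching each sequence element in turn (ignoring service)
3. Each time the full pattern completes, increment the count and restart matching from the next event
4. Complete non-overlapping sequences found: 2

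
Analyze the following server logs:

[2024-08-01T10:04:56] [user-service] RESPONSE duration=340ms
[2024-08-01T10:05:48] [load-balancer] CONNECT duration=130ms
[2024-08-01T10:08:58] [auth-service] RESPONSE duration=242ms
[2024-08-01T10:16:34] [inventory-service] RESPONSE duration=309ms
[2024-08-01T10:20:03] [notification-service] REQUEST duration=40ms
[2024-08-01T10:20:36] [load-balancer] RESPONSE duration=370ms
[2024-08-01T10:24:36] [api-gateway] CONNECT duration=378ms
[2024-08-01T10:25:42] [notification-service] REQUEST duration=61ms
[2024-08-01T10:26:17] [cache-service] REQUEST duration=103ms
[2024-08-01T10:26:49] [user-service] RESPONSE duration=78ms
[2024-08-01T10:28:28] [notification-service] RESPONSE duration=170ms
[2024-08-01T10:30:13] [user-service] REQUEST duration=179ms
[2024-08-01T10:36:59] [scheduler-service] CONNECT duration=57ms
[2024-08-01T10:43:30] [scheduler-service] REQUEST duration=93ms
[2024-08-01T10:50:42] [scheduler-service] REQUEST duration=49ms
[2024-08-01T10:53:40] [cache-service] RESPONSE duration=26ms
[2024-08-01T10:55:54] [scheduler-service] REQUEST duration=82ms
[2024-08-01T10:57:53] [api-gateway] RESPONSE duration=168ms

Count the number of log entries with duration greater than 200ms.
5

To count timeouts:

1. Threshold: 200ms
2. Extract duration from each log entry
3. Count entries where duration > 200
4. Timeout count: 5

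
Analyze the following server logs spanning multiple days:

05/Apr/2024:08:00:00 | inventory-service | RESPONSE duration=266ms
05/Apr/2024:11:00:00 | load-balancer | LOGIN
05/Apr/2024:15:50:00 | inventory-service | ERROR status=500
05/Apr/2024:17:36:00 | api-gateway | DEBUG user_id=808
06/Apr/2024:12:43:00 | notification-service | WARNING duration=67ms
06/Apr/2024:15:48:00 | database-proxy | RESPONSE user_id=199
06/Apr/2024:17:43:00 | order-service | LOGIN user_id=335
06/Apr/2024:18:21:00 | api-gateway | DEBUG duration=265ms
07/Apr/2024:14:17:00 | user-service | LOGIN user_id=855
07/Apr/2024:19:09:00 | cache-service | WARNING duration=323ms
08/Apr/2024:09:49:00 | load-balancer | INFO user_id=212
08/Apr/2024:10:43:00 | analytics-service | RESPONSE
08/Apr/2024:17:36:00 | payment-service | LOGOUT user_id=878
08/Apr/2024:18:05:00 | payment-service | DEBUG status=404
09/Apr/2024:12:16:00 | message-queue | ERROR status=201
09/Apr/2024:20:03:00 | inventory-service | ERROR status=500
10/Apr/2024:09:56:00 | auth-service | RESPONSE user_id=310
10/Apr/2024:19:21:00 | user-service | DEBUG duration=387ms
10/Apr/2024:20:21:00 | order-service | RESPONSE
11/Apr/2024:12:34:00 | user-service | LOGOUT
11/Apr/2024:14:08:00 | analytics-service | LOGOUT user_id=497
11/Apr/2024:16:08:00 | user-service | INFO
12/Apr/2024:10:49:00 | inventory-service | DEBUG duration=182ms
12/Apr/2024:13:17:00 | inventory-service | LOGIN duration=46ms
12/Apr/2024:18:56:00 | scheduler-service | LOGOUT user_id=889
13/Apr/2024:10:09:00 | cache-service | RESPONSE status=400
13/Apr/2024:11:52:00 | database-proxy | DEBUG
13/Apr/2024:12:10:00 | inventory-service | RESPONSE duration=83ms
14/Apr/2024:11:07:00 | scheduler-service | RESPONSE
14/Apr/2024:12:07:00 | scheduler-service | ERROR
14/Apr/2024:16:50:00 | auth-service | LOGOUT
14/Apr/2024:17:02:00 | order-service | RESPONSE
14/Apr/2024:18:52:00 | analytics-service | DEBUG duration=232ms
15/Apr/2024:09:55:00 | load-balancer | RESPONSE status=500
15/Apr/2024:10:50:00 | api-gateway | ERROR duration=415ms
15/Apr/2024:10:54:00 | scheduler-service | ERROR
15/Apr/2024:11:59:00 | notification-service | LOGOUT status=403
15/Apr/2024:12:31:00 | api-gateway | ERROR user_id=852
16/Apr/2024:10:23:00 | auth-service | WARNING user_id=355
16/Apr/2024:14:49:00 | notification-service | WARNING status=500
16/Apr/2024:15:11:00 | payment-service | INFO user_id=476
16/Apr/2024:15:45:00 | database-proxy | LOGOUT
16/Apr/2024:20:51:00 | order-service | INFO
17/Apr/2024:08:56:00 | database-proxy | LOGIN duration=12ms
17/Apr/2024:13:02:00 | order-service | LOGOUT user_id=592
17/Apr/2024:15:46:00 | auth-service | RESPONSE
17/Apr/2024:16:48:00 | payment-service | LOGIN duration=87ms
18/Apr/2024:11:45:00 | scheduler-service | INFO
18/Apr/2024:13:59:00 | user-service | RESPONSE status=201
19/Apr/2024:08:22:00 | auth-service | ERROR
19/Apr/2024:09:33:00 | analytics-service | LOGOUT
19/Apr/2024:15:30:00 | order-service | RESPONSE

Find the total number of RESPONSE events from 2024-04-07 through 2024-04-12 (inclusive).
3

To filter by date range:

1. Date range: 2024-04-07 through 2024-04-12, both dates inclusive
2. Filter for RESPONSE events whose date falls in this range
3. Count matching events: 3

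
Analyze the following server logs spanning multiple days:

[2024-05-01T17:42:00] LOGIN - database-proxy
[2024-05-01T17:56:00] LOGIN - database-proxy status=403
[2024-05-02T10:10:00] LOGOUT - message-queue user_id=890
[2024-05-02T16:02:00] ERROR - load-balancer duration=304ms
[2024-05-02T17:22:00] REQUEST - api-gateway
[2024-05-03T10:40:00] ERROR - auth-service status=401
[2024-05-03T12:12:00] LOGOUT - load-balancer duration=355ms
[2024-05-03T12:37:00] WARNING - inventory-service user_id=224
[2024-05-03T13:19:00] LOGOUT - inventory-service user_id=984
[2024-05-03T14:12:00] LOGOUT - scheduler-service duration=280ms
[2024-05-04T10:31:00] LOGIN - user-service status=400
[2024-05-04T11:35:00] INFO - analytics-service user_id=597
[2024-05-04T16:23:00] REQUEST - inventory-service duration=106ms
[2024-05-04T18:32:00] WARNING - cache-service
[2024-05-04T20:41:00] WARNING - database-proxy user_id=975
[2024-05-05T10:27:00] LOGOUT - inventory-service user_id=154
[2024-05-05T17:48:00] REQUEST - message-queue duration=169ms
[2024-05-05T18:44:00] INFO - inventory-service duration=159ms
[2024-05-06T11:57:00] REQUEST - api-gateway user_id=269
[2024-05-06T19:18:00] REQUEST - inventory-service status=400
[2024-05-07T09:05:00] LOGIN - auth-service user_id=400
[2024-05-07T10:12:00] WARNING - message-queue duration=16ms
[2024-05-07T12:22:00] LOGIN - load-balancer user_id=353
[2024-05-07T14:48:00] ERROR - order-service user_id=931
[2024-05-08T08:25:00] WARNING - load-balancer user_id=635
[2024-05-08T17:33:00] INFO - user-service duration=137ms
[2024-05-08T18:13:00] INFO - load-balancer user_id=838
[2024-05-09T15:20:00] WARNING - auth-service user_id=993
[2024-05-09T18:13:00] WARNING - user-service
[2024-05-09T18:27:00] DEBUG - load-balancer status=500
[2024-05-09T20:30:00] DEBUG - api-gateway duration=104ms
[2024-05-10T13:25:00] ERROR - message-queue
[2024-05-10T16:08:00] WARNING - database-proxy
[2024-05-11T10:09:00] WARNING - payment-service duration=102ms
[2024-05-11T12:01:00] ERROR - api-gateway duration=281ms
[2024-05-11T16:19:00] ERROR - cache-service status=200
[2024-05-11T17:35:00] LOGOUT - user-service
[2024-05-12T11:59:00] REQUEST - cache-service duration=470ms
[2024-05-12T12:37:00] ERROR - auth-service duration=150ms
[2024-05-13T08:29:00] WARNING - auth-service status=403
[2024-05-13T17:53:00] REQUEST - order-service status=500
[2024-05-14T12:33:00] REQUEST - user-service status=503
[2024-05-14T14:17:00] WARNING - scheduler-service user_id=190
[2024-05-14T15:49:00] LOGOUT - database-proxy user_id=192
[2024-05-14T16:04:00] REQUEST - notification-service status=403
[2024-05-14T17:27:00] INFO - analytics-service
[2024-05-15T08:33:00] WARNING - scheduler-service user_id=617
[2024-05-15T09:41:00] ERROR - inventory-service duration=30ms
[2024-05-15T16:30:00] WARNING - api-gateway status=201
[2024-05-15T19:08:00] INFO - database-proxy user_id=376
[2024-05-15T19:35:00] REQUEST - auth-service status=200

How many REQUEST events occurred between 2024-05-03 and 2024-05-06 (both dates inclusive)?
4

To filter by date range:

1. Date range: 2024-05-03 through 2024-05-06, both dates inclusive
2. Filter for REQUEST events whose date falls in this range
3. Count matching events: 4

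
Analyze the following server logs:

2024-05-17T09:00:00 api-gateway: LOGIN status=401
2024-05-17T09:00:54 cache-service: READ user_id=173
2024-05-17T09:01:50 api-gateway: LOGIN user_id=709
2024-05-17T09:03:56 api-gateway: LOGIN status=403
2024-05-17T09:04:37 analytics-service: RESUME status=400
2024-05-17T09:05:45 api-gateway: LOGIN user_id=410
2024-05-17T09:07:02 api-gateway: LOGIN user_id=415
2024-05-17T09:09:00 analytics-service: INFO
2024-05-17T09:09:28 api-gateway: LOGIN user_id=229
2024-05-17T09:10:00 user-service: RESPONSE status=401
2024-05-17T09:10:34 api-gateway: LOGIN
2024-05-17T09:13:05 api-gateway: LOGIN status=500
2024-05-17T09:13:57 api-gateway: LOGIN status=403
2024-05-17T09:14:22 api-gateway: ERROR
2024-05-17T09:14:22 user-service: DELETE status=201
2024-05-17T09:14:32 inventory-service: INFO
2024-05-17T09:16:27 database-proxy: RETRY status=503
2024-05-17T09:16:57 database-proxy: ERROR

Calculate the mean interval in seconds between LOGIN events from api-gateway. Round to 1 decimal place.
104.6

To calculate average interval:

1. Find all LOGIN events for api-gateway in order
2. Calculate time gaps between consecutive events
3. Compute mean of gaps: 837 / 8 = 104.6 seconds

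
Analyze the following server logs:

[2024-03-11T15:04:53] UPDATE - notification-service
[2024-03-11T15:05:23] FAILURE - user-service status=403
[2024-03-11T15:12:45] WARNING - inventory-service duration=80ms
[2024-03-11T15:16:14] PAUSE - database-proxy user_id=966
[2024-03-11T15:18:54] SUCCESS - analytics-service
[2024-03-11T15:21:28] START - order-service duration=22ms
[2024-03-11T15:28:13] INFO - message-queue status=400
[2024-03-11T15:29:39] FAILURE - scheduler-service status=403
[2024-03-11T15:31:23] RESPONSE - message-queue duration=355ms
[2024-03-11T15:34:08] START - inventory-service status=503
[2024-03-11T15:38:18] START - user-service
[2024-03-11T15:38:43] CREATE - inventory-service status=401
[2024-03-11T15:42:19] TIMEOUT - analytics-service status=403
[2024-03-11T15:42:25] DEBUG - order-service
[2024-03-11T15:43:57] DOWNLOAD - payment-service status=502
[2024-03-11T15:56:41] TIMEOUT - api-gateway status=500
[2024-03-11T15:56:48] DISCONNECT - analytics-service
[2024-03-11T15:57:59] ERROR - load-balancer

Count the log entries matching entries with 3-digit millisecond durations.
1

To find matching entries:

1. Pattern to match: entries with 3-digit millisecond durations
2. Scan each log entry for the pattern
3. Count matches: 1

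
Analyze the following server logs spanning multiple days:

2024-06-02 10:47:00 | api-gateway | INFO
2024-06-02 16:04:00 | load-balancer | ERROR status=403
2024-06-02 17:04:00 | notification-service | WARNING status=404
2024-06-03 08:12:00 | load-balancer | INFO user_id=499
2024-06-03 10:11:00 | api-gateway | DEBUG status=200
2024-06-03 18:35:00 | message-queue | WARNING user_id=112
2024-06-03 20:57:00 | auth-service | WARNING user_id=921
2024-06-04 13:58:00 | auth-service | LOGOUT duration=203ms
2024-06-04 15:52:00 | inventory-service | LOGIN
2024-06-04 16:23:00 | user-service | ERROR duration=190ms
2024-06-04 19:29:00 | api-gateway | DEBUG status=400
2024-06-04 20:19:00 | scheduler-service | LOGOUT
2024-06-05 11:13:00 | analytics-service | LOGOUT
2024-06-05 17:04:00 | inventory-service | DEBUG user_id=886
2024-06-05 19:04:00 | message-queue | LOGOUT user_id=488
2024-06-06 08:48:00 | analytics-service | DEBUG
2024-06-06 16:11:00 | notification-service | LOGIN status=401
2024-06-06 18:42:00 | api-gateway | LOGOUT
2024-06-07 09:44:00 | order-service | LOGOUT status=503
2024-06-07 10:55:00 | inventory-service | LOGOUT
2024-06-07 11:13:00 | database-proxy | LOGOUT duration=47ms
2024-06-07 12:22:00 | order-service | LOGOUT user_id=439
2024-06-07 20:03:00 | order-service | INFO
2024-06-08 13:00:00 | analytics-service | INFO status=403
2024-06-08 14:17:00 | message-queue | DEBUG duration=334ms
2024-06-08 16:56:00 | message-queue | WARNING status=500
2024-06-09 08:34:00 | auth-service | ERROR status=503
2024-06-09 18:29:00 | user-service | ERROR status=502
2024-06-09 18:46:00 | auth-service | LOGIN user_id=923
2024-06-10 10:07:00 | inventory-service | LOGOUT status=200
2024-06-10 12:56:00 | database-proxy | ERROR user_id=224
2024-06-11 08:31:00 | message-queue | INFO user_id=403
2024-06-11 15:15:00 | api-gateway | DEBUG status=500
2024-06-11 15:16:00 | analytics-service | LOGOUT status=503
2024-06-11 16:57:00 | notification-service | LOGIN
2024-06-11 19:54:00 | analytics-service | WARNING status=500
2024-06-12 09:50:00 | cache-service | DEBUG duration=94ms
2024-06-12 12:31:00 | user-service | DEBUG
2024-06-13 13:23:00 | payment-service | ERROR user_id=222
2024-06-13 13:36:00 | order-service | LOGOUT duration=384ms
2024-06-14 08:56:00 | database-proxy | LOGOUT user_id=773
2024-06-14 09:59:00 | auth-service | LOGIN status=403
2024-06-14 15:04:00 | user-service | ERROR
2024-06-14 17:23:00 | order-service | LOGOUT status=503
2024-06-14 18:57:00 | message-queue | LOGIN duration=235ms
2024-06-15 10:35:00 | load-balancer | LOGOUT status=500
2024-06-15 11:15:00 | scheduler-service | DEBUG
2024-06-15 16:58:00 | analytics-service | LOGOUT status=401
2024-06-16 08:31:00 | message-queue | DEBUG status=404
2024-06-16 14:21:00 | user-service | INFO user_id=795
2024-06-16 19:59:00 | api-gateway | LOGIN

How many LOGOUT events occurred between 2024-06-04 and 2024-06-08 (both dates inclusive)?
9

To filter by date range:

1. Date range: 2024-06-04 through 2024-06-08, both dates inclusive
2. Filter for LOGOUT events whose date falls in this range
3. Count matching events: 9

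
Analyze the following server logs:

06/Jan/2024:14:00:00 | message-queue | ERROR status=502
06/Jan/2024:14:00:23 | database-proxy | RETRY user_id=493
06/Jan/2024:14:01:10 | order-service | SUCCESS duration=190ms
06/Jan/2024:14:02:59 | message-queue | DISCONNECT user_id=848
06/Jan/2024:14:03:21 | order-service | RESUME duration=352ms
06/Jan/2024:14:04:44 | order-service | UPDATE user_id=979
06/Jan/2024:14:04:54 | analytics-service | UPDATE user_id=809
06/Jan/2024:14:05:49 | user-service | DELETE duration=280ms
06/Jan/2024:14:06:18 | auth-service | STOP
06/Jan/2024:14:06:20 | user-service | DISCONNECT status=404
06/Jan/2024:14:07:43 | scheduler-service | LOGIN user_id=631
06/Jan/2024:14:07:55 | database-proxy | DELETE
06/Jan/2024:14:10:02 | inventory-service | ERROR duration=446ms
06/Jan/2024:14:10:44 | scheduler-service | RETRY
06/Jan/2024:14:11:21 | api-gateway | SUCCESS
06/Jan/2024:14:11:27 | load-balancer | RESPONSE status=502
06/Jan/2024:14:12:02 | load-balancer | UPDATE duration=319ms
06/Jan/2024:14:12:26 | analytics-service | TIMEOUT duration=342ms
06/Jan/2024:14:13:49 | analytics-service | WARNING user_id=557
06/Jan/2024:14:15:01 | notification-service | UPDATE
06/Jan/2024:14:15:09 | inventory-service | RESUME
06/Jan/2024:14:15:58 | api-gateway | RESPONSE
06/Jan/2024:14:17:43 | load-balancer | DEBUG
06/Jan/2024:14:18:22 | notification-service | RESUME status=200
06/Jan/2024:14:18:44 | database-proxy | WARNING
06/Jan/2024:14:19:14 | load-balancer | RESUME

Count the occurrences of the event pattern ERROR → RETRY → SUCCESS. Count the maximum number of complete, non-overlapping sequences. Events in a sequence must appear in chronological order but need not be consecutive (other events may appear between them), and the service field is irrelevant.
2

To count sequences:

1. Look for pattern: ERROR → RETRY → SUCCESS
2. Greedily scan the log in chronological order, matching each sequence element in turn (ignoring service)
3. Each time the full pattern completes, increment the count and restart matching from the next event
4. Complete non-overlapping sequences found: 2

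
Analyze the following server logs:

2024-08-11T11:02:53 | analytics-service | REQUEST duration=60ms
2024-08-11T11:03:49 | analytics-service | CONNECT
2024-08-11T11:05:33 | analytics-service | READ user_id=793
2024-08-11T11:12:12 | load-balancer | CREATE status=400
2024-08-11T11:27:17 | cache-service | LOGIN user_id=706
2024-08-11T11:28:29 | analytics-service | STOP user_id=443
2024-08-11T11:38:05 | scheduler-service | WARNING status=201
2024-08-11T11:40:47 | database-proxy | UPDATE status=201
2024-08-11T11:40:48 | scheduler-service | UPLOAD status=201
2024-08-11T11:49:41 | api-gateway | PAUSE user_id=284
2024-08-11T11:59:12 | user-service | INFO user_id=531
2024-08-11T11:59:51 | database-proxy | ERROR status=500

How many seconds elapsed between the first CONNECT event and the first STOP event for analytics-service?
1480

To find the time between events:

1. Locate the first CONNECT event for analytics-service: 2024-08-11T11:03:49
2. Locate the first STOP event for analytics-service: 2024-08-11T11:28:29
3. Calculate the difference: 2024-08-11T11:28:29 - 2024-08-11T11:03:49 = 1480 seconds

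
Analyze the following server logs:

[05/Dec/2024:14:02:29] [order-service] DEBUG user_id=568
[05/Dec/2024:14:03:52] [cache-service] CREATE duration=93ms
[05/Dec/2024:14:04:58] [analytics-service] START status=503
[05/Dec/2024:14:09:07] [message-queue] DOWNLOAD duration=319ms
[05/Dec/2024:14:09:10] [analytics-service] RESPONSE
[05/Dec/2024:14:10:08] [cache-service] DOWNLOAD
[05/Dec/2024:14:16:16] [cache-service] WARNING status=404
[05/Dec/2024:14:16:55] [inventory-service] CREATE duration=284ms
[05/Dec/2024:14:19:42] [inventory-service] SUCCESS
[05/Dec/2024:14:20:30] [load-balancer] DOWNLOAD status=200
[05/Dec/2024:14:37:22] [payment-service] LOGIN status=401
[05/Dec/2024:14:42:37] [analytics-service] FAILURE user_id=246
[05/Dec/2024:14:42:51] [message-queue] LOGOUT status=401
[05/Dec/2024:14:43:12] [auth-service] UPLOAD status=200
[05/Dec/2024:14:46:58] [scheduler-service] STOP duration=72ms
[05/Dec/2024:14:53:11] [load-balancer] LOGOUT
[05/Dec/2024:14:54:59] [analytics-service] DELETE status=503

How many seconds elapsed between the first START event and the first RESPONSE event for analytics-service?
252

To find the time between events:

1. Locate the first START event for analytics-service: 05/Dec/2024:14:04:58
2. Locate the first RESPONSE event for analytics-service: 05/Dec/2024:14:09:10
3. Calculate the difference: 05/Dec/2024:14:09:10 - 05/Dec/2024:14:04:58 = 252 seconds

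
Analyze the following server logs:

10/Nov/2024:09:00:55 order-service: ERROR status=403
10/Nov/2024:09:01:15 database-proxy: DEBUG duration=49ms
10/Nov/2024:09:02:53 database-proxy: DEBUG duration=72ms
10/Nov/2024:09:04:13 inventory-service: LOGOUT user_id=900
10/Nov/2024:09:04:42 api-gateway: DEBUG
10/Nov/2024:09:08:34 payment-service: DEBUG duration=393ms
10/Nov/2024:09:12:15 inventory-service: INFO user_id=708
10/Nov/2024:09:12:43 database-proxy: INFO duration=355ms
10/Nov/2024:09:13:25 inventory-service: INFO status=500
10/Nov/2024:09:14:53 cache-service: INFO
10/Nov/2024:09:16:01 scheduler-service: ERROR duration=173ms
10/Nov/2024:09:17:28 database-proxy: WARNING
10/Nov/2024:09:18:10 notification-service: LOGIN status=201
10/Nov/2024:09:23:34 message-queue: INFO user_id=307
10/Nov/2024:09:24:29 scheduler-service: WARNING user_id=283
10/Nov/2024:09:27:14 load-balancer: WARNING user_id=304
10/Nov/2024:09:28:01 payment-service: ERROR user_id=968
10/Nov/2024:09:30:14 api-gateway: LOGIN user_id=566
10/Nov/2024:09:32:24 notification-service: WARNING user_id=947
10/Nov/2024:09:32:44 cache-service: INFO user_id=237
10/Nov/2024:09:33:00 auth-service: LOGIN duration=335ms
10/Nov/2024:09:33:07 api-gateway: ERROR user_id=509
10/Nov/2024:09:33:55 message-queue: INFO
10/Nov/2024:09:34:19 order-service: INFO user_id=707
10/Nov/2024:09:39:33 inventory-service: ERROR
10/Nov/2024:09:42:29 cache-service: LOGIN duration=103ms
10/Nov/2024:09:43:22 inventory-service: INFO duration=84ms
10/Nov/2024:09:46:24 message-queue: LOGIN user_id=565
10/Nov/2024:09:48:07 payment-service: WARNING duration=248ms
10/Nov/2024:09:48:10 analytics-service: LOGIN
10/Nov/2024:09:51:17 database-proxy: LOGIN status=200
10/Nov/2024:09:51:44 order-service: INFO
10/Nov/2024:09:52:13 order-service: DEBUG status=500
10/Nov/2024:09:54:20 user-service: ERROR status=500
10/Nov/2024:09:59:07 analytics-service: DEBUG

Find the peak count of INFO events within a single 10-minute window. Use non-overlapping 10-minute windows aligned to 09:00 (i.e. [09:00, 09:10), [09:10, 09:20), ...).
4

To find the burst window:

1. Divide the log period into non-overlapping 10-minute windows starting at 09:00
2. Count INFO events in each window
3. Find the window with maximum count
4. Maximum events in a window: 4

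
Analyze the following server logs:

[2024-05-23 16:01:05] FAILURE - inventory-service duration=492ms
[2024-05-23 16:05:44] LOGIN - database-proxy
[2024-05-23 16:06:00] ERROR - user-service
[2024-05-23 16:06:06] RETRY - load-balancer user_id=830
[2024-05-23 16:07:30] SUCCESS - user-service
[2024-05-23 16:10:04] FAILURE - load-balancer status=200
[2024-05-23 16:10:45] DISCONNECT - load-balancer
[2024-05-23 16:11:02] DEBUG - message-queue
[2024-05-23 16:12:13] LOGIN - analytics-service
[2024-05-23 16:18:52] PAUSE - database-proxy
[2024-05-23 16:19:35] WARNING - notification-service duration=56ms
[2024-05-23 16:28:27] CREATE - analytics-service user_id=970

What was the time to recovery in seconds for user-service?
90

To calculate recovery time:

1. Find ERROR event for user-service: 2024-05-23 16:06:00
2. Find next SUCCESS event for user-service: 2024-05-23 16:07:30
3. Recovery time: 2024-05-23 16:07:30 - 2024-05-23 16:06:00 = 90 seconds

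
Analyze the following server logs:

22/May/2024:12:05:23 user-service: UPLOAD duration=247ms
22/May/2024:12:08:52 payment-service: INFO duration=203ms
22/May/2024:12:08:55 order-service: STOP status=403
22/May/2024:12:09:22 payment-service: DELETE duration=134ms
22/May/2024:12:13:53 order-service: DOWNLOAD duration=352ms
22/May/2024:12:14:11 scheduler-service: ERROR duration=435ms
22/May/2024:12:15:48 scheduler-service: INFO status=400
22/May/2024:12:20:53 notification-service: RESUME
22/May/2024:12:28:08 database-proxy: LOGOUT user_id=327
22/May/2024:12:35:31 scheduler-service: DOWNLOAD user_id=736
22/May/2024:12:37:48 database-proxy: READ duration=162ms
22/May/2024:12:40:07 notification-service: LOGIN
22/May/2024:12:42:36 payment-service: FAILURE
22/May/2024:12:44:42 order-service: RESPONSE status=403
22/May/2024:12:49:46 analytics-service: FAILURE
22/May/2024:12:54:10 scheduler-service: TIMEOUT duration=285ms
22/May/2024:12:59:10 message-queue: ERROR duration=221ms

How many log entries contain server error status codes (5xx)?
0

To find matching entries:

1. Pattern to match: server error status codes (5xx)
2. Scan each log entry for the pattern
3. Count matches: 0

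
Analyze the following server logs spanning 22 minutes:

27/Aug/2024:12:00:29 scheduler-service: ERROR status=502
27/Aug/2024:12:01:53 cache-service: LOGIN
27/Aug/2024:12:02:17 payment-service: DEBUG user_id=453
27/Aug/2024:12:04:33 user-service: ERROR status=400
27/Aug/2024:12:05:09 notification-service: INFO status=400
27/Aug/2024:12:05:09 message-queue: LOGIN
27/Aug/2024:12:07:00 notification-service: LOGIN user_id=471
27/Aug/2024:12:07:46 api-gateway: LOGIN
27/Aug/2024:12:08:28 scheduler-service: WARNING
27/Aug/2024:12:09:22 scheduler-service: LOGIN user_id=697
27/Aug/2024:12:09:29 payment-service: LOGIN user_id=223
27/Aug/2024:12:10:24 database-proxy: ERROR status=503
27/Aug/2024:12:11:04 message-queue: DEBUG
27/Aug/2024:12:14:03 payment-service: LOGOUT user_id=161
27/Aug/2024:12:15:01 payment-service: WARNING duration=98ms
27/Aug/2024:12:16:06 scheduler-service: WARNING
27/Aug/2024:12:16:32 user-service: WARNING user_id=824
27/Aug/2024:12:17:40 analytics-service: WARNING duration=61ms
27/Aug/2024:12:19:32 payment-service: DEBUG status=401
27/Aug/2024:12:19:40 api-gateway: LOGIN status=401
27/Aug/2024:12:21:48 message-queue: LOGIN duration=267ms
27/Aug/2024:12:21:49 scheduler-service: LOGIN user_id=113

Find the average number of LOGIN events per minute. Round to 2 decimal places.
0.41

To calculate the rate:

1. Count total LOGIN events: 9
2. Total time period: 22 minutes
3. Rate = 9 / 22 = 0.41 events per minute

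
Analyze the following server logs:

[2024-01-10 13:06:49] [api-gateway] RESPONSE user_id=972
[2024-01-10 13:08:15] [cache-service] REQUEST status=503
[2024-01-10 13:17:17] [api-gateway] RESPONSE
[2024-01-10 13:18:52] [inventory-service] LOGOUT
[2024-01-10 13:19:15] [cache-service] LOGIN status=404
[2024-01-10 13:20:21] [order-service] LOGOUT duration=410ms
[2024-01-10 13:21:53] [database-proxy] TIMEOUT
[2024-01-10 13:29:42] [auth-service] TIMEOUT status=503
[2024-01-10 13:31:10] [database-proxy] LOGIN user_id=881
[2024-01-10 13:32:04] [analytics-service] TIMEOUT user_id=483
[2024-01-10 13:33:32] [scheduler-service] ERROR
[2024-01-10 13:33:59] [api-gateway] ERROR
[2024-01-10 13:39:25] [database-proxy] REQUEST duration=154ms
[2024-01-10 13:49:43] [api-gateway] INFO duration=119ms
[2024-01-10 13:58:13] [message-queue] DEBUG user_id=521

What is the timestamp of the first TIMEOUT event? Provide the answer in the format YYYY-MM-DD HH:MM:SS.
2024-01-10 13:21:53

To find the first event:

1. Filter for all TIMEOUT events
2. Sort by timestamp
3. Select the first one
4. Timestamp: 2024-01-10 13:21:53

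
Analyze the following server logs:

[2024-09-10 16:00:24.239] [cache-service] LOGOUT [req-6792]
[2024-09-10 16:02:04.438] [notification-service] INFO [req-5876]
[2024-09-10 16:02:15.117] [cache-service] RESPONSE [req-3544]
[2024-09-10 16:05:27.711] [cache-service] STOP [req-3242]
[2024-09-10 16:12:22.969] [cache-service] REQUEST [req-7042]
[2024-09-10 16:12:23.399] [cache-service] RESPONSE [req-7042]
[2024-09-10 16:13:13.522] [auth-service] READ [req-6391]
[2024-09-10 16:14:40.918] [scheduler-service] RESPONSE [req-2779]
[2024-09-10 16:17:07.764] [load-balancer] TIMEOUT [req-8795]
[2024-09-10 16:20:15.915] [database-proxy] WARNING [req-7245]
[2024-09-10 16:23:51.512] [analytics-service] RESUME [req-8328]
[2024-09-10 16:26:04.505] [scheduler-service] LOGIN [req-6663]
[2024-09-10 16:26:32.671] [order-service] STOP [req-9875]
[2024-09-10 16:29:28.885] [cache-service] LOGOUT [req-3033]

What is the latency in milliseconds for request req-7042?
430

To calculate latency:

1. Find REQUEST with id req-7042: 2024-09-10 16:12:22.969
2. Find RESPONSE with id req-7042: 2024-09-10 16:12:23.399
3. Latency: 2024-09-10 16:12:23.399 - 2024-09-10 16:12:22.969 = 430ms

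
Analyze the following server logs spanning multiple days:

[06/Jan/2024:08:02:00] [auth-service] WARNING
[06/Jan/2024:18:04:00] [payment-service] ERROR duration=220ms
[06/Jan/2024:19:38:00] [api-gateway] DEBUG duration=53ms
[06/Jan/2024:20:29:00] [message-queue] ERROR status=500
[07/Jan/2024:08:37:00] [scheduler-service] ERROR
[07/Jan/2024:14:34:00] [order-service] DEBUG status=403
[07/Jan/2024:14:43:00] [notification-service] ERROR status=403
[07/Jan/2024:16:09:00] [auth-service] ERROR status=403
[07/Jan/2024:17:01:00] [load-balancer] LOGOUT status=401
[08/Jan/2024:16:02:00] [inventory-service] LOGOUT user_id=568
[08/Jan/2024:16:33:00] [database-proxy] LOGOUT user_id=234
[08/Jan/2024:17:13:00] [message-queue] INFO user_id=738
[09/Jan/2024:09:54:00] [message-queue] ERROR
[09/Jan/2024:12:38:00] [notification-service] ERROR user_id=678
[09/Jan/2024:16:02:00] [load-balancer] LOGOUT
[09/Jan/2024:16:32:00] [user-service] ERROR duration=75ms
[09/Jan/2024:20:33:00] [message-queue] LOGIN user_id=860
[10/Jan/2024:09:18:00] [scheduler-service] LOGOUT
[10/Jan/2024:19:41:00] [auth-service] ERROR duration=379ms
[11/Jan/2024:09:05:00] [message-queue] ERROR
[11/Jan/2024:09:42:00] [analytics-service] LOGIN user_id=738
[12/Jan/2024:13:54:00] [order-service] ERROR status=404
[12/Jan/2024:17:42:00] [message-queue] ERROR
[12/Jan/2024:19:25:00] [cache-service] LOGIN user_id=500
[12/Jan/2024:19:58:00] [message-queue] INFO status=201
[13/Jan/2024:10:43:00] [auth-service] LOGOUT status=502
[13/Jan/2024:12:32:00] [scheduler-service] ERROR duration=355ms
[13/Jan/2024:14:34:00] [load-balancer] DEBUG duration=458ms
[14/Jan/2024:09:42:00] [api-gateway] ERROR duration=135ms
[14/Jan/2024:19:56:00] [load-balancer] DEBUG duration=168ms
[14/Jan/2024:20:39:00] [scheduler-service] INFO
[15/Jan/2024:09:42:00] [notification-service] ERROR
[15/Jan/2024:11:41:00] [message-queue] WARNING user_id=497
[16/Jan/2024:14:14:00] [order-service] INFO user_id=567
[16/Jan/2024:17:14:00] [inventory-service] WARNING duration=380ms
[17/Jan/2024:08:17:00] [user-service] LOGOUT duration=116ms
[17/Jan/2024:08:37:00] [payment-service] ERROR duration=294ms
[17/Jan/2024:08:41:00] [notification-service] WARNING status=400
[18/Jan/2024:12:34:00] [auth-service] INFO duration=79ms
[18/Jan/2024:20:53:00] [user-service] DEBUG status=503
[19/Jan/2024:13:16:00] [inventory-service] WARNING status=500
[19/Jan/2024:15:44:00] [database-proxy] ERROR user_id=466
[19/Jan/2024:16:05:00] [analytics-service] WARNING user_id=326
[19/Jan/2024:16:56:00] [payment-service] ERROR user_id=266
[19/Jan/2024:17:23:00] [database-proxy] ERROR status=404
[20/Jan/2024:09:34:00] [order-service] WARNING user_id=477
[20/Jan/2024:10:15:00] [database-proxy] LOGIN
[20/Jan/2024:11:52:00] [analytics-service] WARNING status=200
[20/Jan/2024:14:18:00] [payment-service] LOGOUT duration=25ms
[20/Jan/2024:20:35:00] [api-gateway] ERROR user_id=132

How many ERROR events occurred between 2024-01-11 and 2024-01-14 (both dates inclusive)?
5

To filter by date range:

1. Date range: 2024-01-11 through 2024-01-14, both dates inclusive
2. Filter for ERROR events whose date falls in this range
3. Count matching events: 5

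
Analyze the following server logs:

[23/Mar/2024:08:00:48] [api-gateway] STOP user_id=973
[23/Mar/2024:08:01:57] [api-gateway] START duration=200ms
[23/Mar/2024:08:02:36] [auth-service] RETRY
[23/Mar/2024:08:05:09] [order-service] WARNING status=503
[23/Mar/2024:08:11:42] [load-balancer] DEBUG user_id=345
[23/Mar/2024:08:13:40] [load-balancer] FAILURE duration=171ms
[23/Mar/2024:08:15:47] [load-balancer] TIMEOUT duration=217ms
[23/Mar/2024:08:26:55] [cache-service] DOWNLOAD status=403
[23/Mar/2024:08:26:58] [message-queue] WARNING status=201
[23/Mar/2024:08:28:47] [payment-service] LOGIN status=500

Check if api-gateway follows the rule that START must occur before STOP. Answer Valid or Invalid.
Invalid

To validate ordering:

1. Required order: START → STOP
2. Rule: START must occur before STOP
3. Check actual order of events for api-gateway
4. Result: Invalid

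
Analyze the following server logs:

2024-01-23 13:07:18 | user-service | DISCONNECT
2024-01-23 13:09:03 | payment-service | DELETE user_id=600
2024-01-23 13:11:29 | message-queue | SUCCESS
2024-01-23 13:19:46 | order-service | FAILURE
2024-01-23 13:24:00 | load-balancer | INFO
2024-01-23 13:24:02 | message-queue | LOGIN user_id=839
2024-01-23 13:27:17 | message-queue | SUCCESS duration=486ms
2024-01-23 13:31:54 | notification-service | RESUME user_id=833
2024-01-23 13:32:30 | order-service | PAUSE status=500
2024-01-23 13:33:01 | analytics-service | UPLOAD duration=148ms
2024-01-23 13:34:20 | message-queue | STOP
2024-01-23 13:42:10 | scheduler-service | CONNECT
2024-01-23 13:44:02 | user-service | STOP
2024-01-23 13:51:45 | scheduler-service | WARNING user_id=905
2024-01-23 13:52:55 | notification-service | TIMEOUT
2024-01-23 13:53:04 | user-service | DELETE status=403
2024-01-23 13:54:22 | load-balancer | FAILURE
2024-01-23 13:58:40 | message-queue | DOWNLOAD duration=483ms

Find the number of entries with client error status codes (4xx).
1

To find matching entries:

1. Pattern to match: client error status codes (4xx)
2. Scan each log entry for the pattern
3. Count matches: 1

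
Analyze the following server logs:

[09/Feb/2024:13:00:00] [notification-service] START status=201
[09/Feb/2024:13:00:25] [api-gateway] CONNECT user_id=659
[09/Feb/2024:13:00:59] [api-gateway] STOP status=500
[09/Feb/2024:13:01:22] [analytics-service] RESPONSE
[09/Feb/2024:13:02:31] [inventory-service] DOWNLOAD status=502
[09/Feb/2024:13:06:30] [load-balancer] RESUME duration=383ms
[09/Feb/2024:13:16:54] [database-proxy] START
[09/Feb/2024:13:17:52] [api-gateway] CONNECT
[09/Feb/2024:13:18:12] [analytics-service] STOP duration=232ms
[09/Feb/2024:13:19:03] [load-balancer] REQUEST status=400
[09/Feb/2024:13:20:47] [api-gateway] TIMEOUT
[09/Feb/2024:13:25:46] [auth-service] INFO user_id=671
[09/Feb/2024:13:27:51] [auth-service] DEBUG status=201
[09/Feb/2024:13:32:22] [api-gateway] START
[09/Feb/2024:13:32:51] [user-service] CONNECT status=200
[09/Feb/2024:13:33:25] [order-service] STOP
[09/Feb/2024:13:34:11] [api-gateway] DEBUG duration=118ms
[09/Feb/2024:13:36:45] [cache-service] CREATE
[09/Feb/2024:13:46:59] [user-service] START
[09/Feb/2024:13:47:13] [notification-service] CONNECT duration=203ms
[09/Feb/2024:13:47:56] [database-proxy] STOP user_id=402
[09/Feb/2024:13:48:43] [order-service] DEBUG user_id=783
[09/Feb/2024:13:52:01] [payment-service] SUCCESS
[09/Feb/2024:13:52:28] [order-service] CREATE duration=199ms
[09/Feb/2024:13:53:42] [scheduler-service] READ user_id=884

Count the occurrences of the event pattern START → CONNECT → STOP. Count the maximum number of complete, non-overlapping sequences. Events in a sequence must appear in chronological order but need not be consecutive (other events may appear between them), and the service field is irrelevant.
4

To count sequences:

1. Look for pattern: START → CONNECT → STOP
2. Greedily scan the log in chronological order, matching each sequence element in turn (ignoring service)
3. Each time the full pattern completes, increment the count and restart matching from the next event
4. Complete non-overlapping sequences found: 4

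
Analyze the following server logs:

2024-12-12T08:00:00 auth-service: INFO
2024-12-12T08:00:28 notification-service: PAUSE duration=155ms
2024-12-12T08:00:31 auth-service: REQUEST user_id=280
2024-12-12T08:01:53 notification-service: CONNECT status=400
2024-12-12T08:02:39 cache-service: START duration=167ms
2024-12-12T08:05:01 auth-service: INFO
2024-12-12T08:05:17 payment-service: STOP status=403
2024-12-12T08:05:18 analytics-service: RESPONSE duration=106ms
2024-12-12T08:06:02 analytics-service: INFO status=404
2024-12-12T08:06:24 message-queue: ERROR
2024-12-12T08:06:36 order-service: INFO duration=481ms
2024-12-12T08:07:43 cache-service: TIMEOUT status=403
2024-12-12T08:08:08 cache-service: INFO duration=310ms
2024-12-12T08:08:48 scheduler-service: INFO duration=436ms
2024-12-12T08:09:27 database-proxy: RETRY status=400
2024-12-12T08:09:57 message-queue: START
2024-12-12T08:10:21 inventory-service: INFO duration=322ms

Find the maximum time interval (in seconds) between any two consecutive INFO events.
301

To find the longest gap:

1. Extract all INFO events in chronological order
2. Calculate time differences between consecutive events
3. Find the maximum difference
4. Longest gap: 301 seconds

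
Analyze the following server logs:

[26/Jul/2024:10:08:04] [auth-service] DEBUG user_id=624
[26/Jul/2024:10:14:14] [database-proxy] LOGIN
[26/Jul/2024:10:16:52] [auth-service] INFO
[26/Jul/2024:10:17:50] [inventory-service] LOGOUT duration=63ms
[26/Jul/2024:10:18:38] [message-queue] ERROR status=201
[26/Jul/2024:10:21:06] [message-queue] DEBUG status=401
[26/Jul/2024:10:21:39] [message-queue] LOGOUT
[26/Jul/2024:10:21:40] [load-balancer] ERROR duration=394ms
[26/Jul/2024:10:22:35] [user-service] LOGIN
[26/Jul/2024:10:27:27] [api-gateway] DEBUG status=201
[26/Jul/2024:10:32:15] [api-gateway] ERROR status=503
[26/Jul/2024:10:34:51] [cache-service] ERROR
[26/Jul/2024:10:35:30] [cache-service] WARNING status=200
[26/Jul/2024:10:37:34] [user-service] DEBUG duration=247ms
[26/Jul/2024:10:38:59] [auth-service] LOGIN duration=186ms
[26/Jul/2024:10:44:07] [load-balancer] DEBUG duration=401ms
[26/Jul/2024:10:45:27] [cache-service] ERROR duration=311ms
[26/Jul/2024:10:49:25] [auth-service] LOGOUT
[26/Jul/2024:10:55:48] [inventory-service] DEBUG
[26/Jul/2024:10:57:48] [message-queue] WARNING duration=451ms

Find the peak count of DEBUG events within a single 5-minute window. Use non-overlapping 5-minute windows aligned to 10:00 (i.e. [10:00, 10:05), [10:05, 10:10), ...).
1

To find the burst window:

1. Divide the log period into non-overlapping 5-minute windows starting at 10:00
2. Count DEBUG events in each window
3. Find the window with maximum count
4. Maximum events in a window: 1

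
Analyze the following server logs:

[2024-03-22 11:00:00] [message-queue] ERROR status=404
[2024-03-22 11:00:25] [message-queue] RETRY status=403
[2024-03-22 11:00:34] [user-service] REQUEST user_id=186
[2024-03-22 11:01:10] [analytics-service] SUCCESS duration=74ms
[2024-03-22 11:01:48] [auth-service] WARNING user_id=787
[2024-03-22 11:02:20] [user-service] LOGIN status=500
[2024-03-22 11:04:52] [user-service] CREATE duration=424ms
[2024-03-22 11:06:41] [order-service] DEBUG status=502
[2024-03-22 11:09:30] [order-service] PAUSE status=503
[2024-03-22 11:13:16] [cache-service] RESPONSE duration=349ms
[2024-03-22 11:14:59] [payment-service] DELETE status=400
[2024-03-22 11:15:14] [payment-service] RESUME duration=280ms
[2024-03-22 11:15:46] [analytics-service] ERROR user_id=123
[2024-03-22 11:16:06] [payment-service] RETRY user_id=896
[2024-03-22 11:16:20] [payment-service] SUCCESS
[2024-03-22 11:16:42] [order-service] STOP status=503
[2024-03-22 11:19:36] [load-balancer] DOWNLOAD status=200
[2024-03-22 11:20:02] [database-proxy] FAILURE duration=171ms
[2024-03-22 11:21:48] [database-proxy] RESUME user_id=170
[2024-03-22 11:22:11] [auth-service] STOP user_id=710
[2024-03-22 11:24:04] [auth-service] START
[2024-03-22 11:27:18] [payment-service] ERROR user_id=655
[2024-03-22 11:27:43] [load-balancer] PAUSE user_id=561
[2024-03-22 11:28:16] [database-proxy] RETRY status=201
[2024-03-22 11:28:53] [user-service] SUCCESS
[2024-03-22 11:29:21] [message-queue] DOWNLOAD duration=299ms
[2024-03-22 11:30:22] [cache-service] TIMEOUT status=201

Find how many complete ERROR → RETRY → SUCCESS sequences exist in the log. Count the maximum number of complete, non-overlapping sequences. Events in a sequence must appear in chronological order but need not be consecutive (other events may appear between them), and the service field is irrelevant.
3

To count sequences:

1. Look for pattern: ERROR → RETRY → SUCCESS
2. Greedily scan the log in chronological order, matching each sequence element in turn (ignoring service)
3. Each time the full pattern completes, increment the count and restart matching from the next event
4. Complete non-overlapping sequences found: 3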